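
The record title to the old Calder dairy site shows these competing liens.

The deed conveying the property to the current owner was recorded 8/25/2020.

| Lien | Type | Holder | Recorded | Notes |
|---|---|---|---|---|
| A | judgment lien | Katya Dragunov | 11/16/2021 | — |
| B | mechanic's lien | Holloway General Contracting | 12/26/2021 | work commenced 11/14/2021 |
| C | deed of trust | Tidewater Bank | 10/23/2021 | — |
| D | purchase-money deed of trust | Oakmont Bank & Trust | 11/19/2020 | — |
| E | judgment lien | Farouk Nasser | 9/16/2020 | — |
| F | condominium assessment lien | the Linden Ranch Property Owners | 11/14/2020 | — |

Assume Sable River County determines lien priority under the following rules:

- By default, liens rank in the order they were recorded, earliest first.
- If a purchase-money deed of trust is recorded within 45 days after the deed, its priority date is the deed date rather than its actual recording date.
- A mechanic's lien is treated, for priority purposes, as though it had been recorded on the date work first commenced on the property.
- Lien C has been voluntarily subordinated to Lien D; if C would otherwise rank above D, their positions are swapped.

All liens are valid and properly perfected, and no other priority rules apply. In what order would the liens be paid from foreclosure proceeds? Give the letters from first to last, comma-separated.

E, F, D, C, B, A

Effective dates after the stated exceptions: B is treated as recorded 11/14/2021, the work-commencement date; D was recorded 86 days after the deed — beyond 45 days — so no relation-back applies.
Ordering by effective date: E (9/16/2020), F (11/14/2020), D (11/19/2020), C (10/23/2021), B (11/14/2021), A (11/16/2021).
C already ranks below D; the subordination has no effect.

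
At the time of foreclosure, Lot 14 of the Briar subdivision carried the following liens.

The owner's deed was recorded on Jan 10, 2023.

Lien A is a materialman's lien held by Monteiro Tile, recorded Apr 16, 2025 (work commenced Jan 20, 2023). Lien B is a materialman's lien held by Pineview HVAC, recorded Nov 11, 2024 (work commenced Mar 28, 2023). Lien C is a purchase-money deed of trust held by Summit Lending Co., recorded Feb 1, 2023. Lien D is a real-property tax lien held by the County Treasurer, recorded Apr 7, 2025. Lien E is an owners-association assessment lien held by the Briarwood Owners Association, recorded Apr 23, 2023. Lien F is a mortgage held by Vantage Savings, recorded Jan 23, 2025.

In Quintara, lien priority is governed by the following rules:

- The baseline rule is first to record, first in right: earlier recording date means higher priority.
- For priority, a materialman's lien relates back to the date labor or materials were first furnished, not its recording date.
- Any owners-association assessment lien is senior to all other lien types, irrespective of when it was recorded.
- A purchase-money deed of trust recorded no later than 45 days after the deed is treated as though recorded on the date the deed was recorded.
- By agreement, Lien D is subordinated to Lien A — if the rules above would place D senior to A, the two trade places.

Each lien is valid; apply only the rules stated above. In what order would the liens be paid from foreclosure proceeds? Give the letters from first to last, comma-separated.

First, effective dates: A is treated as recorded Jan 20, 2023, the work-commencement date; B relates back to Mar 28, 2023 (work commenced); C was recorded within the 45-day window, so its effective date is the deed date Jan 10, 2023.
E is an owners-association assessment lien and takes priority over every other lien.
Remaining liens by effective date: C (Jan 10, 2023), A (Jan 20, 2023), B (Mar 28, 2023), F (Jan 23, 2025), D (Apr 7, 2025).
Since D is not senior to A, the subordination leaves the order unchanged.

E, C, A, B, F, D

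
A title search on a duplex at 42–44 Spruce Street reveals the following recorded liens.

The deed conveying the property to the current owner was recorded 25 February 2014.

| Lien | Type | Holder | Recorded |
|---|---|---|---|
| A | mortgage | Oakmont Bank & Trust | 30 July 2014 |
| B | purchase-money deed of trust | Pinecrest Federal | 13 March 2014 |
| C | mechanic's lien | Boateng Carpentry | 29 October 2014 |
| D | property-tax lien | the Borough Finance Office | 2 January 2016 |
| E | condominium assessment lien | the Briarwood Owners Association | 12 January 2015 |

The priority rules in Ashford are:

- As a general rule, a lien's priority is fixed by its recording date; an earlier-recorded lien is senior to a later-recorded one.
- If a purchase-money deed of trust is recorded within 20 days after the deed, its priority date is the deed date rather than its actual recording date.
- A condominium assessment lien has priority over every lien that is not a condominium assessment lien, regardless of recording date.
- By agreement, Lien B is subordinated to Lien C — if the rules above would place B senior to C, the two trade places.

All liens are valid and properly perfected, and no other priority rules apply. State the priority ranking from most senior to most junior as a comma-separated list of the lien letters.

First, effective dates: B's effective date is the deed date, 25 February 2014.
E, as a condominium assessment lien, has superpriority and ranks first.
Ordering the rest by effective date: B (25 February 2014), A (30 July 2014), C (29 October 2014), D (2 January 2016).
B is senior to C before the subordination, so the two trade places.

E, C, A, B, D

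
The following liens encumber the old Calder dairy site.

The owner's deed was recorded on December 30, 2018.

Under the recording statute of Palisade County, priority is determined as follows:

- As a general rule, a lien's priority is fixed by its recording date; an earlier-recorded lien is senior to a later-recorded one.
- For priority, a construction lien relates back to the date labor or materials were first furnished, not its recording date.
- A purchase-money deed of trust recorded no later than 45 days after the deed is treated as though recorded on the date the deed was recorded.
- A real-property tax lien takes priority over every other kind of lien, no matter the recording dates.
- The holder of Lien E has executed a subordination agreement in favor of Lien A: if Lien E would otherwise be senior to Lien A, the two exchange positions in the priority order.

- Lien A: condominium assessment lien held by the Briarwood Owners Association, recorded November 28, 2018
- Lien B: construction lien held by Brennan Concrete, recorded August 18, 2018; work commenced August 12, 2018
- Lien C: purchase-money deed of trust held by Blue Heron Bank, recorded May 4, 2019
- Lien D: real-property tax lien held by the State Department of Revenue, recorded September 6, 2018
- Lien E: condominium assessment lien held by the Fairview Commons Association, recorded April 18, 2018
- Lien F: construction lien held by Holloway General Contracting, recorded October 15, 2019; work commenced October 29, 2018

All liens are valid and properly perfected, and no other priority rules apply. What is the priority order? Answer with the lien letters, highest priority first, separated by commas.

D, A, B, F, E, C

Effective dates after the stated exceptions: B is treated as recorded August 12, 2018, the work-commencement date; C missed the 45-day window (125 days after the deed), so its recording date stands; F is treated as recorded October 29, 2018, the work-commencement date.
D is a real-property tax lien and takes priority over every other lien.
Among the remaining liens, by effective date: E (April 18, 2018), B (August 12, 2018), F (October 29, 2018), A (November 28, 2018), C (May 4, 2019).
The subordination applies — E was senior to A — so E and A swap.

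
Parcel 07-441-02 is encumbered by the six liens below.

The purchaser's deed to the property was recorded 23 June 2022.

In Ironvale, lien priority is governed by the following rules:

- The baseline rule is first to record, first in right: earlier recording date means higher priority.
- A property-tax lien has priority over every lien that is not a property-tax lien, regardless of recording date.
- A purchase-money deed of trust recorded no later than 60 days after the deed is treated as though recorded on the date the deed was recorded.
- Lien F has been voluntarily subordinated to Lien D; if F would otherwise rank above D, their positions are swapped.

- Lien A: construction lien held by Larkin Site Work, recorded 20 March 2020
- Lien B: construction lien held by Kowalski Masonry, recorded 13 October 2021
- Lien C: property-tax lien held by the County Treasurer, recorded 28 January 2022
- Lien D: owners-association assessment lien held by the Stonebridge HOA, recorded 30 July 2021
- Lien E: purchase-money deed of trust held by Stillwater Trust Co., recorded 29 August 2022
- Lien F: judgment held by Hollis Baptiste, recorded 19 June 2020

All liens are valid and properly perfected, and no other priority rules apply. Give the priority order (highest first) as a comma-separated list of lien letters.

C, A, D, F, B, E

Effective dates after the stated exceptions: E was recorded 67 days after the deed — beyond 60 days — so no relation-back applies.
C is a property-tax lien, so it outranks all other liens regardless of date.
The other liens, earliest effective date first: A (20 March 2020), F (19 June 2020), D (30 July 2021), B (13 October 2021), E (29 August 2022).
F is senior to D before the subordination, so the two trade places.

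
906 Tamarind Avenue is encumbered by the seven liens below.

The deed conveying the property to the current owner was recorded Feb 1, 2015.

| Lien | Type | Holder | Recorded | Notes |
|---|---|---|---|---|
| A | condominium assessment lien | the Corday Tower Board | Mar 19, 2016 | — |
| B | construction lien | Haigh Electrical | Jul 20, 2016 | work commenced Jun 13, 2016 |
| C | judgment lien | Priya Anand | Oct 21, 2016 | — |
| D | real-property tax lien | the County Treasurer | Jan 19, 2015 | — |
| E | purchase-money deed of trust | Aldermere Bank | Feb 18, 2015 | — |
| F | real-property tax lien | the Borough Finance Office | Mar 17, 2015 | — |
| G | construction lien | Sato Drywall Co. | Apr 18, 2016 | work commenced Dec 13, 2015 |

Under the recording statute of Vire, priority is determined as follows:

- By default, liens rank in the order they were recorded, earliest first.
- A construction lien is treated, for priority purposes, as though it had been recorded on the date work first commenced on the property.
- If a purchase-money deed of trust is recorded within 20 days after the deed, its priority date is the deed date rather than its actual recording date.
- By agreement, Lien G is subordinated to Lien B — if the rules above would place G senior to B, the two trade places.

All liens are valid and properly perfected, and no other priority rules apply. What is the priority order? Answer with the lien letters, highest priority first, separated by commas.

Adjusting effective dates: B relates back to Jun 13, 2016 (work commenced); E's effective date is the deed date, Feb 1, 2015; G's effective date is Dec 13, 2015, when work began.
By effective date, earliest first: D (Jan 19, 2015), E (Feb 1, 2015), F (Mar 17, 2015), G (Dec 13, 2015), A (Mar 19, 2016), B (Jun 13, 2016), C (Oct 21, 2016).
G is senior to B before the subordination, so the two trade places.

D, E, F, B, A, G, C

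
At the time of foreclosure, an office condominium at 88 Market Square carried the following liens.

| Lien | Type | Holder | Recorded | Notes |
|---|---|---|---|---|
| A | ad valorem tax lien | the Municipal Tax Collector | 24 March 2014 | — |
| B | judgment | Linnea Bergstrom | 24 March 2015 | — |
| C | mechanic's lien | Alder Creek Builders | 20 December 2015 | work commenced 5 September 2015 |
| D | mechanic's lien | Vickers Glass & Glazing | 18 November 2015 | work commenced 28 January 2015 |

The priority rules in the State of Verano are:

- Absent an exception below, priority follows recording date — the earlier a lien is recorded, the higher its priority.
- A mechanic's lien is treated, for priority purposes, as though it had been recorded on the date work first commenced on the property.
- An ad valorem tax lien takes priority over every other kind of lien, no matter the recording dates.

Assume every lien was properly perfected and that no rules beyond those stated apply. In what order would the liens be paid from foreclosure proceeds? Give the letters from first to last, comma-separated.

Effective dates after the stated exceptions: C is treated as recorded 5 September 2015, the work-commencement date; D's effective date is 28 January 2015, when work began.
A, as an ad valorem tax lien, has superpriority and ranks first.
The other liens, earliest effective date first: D (28 January 2015), B (24 March 2015), C (5 September 2015).

A, D, B, C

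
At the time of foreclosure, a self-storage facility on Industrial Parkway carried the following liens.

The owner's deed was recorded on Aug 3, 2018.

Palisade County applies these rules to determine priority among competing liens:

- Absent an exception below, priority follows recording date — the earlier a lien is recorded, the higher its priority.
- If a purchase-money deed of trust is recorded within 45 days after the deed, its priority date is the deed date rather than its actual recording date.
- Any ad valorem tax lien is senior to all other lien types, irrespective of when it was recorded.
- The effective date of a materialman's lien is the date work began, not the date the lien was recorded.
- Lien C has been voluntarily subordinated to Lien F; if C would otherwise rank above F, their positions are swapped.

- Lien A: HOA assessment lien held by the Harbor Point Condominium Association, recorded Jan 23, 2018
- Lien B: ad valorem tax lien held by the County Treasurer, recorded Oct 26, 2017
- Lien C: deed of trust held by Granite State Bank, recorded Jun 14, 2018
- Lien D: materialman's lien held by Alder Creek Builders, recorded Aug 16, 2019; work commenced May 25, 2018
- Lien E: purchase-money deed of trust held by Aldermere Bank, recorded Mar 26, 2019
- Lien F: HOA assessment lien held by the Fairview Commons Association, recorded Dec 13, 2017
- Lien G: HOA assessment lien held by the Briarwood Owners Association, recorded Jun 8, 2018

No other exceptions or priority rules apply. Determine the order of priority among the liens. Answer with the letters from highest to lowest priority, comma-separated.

Adjusting effective dates: D relates back to May 25, 2018 (work commenced); E missed the 45-day window (235 days after the deed), so its recording date stands.
As an ad valorem tax lien, B is senior to every other lien.
The other liens, earliest effective date first: F (Dec 13, 2017), A (Jan 23, 2018), D (May 25, 2018), G (Jun 8, 2018), C (Jun 14, 2018), E (Mar 26, 2019).
C already ranks below F; the subordination has no effect.

B, F, A, D, G, C, E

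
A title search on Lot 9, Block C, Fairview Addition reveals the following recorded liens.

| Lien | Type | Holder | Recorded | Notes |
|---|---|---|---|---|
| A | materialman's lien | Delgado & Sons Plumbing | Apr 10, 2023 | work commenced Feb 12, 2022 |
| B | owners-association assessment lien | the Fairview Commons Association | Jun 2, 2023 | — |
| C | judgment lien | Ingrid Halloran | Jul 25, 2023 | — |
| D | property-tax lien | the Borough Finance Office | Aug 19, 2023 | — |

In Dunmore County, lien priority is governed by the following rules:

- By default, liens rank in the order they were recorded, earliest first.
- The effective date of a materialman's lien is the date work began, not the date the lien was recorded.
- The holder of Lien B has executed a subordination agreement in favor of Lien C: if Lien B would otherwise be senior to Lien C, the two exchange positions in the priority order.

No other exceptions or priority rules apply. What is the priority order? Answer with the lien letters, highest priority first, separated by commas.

Effective dates after the stated exceptions: A relates back to Feb 12, 2022 (work commenced).
Ordering by effective date: A (Feb 12, 2022), B (Jun 2, 2023), C (Jul 25, 2023), D (Aug 19, 2023).
B is senior to C before the subordination, so the two trade places.

A, C, B, D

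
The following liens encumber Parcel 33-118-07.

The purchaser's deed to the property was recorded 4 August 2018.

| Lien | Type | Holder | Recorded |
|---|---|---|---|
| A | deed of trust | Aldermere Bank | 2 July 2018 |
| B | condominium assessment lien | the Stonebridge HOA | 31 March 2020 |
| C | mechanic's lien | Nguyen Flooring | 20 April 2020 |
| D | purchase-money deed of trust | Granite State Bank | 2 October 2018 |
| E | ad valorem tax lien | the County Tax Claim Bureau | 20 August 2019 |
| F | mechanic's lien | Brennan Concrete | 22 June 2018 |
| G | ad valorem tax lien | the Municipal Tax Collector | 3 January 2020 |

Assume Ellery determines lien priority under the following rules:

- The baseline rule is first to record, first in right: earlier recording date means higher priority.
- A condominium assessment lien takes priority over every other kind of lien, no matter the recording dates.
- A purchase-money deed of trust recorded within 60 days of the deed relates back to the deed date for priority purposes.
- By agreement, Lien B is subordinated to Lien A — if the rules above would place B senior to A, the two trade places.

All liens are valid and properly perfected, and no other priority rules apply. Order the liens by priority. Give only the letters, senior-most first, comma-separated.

First, effective dates: D's effective date is the deed date, 4 August 2018.
B is a condominium assessment lien and takes priority over every other lien.
The other liens, earliest effective date first: F (22 June 2018), A (2 July 2018), D (4 August 2018), E (20 August 2019), G (3 January 2020), C (20 April 2020).
B is senior to A before the subordination, so the two trade places.

A, F, B, D, E, G, C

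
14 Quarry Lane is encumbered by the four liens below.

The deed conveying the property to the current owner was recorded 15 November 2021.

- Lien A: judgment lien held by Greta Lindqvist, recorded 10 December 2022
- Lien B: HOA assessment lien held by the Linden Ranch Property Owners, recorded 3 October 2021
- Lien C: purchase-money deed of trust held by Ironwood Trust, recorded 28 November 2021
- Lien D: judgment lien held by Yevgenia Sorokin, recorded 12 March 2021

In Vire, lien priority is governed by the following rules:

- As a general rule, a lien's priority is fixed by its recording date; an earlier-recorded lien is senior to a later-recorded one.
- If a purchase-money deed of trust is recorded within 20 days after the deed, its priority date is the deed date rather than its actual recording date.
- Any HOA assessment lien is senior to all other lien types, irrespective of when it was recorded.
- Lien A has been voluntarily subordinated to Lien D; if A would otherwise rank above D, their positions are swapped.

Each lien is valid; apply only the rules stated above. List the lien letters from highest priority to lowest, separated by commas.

Effective dates: C's effective date is the deed date, 15 November 2021.
B is an HOA assessment lien and takes priority over every other lien.
Among the remaining liens, by effective date: D (12 March 2021), C (15 November 2021), A (10 December 2022).
Since A is not senior to D, the subordination leaves the order unchanged.

B, D, C, A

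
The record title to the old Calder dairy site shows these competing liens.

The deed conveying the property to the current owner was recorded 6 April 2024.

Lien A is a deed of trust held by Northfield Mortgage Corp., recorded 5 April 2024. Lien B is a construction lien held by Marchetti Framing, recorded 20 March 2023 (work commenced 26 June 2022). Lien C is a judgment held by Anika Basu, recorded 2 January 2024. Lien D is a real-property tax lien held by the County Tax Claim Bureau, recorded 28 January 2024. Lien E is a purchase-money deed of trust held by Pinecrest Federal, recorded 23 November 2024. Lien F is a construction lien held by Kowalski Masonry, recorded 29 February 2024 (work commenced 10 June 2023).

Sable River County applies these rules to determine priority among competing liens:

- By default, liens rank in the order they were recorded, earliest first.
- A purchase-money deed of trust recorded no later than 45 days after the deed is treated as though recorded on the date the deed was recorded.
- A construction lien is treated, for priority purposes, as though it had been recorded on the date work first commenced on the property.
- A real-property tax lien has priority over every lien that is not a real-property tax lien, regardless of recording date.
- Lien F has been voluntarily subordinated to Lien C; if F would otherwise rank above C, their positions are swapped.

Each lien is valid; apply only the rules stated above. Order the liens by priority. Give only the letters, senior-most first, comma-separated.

First, effective dates: B's effective date is 26 June 2022, when work began; E was recorded 231 days after the deed, outside the 45-day window, so it keeps its recording date; F is treated as recorded 10 June 2023, the work-commencement date.
As a real-property tax lien, D is senior to every other lien.
Among the remaining liens, by effective date: B (26 June 2022), F (10 June 2023), C (2 January 2024), A (5 April 2024), E (23 November 2024).
Because F would otherwise rank above C, the subordination swaps them.

D, B, C, F, A, E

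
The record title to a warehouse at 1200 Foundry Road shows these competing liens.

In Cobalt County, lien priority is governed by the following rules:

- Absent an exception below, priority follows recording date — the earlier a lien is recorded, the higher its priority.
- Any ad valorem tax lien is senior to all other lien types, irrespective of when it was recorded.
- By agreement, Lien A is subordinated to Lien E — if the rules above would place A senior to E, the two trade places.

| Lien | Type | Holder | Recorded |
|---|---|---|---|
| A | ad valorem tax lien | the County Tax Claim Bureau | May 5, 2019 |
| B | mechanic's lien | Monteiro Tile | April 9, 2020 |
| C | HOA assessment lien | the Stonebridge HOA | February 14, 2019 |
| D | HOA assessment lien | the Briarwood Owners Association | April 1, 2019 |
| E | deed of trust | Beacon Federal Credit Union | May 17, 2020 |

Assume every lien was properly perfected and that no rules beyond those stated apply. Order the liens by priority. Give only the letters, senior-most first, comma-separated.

E, C, D, B, A

A is an ad valorem tax lien and takes priority over every other lien.
Ordering the rest by effective date: C (February 14, 2019), D (April 1, 2019), B (April 9, 2020), E (May 17, 2020).
Because A would otherwise rank above E, the subordination swaps them.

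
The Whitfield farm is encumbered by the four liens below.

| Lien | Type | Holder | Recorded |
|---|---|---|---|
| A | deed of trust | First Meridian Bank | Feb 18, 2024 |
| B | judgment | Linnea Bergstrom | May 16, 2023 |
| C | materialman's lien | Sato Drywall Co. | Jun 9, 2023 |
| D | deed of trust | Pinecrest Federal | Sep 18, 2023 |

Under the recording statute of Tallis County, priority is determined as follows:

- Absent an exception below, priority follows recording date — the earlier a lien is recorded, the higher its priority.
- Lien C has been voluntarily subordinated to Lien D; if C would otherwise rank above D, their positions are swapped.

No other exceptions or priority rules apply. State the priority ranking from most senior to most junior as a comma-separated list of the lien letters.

B, D, C, A

Sorted by effective date: B (May 16, 2023), C (Jun 9, 2023), D (Sep 18, 2023), A (Feb 18, 2024).
C would otherwise be senior to D, so under the subordination agreement C and D exchange positions.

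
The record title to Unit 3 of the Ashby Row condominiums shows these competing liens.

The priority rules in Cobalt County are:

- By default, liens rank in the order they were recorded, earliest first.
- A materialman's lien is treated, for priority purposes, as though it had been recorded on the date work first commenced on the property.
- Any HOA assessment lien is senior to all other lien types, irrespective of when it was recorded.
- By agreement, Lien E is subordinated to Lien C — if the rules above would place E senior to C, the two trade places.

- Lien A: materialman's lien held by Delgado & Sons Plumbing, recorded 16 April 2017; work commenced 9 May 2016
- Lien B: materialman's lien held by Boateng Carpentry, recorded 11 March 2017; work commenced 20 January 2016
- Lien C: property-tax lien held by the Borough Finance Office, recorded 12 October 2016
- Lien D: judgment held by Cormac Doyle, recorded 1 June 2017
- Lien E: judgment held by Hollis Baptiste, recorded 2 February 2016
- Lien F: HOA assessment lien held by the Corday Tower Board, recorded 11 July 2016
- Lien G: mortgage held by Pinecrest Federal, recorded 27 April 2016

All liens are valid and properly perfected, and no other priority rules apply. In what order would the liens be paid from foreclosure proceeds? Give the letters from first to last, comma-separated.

Effective dates: A's effective date is 9 May 2016, when work began; B is treated as recorded 20 January 2016, the work-commencement date.
F is an HOA assessment lien and takes priority over every other lien.
Among the remaining liens, by effective date: B (20 January 2016), E (2 February 2016), G (27 April 2016), A (9 May 2016), C (12 October 2016), D (1 June 2017).
E is senior to C before the subordination, so the two trade places.

F, B, C, G, A, E, D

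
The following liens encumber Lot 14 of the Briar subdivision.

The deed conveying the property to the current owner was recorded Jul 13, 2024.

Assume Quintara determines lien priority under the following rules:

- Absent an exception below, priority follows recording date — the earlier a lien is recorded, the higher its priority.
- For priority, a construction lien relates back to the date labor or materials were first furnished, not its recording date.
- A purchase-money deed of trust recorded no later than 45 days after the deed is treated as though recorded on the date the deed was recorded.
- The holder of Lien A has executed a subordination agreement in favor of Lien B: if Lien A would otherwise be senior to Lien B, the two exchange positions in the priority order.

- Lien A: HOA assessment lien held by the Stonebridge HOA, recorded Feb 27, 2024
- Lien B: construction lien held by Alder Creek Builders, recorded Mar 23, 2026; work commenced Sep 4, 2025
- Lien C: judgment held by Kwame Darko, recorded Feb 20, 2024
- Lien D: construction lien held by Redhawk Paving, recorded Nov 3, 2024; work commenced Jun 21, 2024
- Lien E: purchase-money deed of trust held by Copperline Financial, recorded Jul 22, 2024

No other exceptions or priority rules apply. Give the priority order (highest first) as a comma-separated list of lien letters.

C, B, D, E, A

Effective dates: B's effective date is Sep 4, 2025, when work began; D is treated as recorded Jun 21, 2024, the work-commencement date; E's effective date is the deed date, Jul 13, 2024.
By effective date: C (Feb 20, 2024), A (Feb 27, 2024), D (Jun 21, 2024), E (Jul 13, 2024), B (Sep 4, 2025).
A would otherwise be senior to B, so under the subordination agreement A and B exchange positions.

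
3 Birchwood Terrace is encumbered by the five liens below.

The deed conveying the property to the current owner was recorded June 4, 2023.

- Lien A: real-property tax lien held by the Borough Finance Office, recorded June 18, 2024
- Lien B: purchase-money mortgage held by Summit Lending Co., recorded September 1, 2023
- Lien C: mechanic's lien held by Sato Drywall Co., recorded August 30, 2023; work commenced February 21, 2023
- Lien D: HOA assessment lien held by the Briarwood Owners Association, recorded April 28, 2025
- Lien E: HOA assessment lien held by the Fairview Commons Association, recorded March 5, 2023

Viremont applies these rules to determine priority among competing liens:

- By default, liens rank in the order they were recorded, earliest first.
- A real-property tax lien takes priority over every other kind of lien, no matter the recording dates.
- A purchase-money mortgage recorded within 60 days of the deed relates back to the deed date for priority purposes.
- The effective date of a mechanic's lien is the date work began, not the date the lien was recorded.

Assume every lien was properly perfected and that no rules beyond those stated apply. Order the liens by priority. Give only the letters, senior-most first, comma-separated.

Effective dates after the stated exceptions: B was recorded 89 days after the deed — beyond 60 days — so no relation-back applies; C relates back to February 21, 2023 (work commenced).
A is a real-property tax lien, so it outranks all other liens regardless of date.
Remaining liens by effective date: C (February 21, 2023), E (March 5, 2023), B (September 1, 2023), D (April 28, 2025).

A, C, E, B, D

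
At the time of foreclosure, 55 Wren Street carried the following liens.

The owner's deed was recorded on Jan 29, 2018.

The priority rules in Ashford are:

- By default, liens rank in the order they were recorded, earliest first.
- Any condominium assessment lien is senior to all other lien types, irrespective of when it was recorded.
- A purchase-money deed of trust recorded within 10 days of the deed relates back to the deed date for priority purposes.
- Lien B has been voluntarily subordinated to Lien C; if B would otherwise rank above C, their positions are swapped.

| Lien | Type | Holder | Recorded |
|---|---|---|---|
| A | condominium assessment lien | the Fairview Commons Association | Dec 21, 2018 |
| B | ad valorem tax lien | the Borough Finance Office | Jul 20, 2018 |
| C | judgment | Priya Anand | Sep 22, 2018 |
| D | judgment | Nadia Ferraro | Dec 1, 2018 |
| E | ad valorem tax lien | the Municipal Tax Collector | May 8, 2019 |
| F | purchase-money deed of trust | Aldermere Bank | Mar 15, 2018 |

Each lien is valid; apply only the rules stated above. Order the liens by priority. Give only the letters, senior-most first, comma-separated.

A, F, C, B, D, E

Adjusting effective dates: F missed the 10-day window (45 days after the deed), so its recording date stands.
A, as a condominium assessment lien, has superpriority and ranks first.
Among the remaining liens, by effective date: F (Mar 15, 2018), B (Jul 20, 2018), C (Sep 22, 2018), D (Dec 1, 2018), E (May 8, 2019).
The subordination applies — B was senior to C — so B and C swap.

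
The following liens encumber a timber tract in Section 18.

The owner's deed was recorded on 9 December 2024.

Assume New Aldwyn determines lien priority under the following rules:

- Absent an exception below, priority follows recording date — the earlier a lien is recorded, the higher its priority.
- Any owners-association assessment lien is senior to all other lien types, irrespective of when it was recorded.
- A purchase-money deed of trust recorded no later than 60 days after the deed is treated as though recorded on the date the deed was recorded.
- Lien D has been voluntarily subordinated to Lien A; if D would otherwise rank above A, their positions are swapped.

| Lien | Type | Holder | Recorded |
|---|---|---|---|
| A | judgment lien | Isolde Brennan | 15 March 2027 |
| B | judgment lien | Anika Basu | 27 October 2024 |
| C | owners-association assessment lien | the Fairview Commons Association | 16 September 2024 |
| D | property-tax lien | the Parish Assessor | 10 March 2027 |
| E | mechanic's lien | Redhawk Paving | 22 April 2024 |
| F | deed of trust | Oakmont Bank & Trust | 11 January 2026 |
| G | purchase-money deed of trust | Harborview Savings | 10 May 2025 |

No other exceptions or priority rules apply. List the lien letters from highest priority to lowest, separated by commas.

Adjusting effective dates: G was recorded 152 days after the deed — beyond 60 days — so no relation-back applies.
C, as an owners-association assessment lien, has superpriority and ranks first.
Among the remaining liens, by effective date: E (22 April 2024), B (27 October 2024), G (10 May 2025), F (11 January 2026), D (10 March 2027), A (15 March 2027).
The subordination applies — D was senior to A — so D and A swap.

C, E, B, G, F, A, D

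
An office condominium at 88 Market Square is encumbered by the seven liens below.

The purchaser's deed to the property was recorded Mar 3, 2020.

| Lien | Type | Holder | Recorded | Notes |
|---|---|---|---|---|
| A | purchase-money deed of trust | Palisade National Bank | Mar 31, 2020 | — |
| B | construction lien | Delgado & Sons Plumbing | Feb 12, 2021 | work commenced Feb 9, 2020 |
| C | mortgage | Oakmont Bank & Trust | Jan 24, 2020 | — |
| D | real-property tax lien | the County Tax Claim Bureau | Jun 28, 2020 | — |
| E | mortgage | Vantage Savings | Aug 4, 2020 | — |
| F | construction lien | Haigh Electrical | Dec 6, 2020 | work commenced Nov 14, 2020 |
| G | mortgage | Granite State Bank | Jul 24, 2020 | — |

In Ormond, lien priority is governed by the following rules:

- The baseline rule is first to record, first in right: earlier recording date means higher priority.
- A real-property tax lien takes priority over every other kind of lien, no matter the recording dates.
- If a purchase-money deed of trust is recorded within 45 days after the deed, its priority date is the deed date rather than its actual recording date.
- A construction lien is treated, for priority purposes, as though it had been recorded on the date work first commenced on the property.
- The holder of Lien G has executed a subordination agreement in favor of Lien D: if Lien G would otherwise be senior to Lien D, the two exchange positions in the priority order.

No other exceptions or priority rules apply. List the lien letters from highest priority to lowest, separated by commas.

Effective dates: A was recorded within the 45-day window, so its effective date is the deed date Mar 3, 2020; B is treated as recorded Feb 9, 2020, the work-commencement date; F is treated as recorded Nov 14, 2020, the work-commencement date.
D, as a real-property tax lien, has superpriority and ranks first.
The other liens, earliest effective date first: C (Jan 24, 2020), B (Feb 9, 2020), A (Mar 3, 2020), G (Jul 24, 2020), E (Aug 4, 2020), F (Nov 14, 2020).
G is already junior to D, so the subordination agreement changes nothing.

D, C, B, A, G, E, F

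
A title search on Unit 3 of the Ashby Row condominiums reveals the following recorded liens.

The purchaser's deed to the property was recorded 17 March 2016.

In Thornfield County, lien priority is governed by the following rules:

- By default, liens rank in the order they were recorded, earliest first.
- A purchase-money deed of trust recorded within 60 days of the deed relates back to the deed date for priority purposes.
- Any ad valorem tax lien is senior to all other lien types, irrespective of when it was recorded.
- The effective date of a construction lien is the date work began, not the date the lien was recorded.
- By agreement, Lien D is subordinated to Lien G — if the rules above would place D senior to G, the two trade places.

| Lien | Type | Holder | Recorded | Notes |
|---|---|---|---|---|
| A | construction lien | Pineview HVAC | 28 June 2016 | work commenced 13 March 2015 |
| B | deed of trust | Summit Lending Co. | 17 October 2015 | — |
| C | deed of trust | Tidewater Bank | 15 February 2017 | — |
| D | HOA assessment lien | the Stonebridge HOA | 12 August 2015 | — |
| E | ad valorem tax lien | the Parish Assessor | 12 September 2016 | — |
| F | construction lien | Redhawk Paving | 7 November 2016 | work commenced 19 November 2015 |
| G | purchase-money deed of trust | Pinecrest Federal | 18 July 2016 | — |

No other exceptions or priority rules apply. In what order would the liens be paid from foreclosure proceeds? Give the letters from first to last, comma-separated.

Effective dates: A is treated as recorded 13 March 2015, the work-commencement date; F's effective date is 19 November 2015, when work began; G was recorded 123 days after the deed — beyond 60 days — so no relation-back applies.
As an ad valorem tax lien, E is senior to every other lien.
Remaining liens by effective date: A (13 March 2015), D (12 August 2015), B (17 October 2015), F (19 November 2015), G (18 July 2016), C (15 February 2017).
The subordination applies — D was senior to G — so D and G swap.

E, A, G, B, F, D, C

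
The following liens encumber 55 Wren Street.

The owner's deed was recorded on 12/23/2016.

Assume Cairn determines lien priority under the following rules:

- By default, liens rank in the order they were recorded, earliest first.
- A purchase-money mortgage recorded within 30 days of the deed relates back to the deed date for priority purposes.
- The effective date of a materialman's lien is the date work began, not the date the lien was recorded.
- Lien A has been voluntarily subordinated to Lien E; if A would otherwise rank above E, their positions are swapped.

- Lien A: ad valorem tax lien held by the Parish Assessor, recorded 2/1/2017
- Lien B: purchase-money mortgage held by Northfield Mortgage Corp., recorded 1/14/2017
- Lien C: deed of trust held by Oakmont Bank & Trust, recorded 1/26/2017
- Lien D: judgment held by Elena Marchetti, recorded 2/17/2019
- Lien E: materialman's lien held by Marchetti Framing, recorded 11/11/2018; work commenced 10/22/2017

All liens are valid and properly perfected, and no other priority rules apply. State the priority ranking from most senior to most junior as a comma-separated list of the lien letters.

Effective dates: B was recorded within the 30-day window, so its effective date is the deed date 12/23/2016; E's effective date is 10/22/2017, when work began.
By effective date: B (12/23/2016), C (1/26/2017), A (2/1/2017), E (10/22/2017), D (2/17/2019).
Because A would otherwise rank above E, the subordination swaps them.

B, C, E, A, D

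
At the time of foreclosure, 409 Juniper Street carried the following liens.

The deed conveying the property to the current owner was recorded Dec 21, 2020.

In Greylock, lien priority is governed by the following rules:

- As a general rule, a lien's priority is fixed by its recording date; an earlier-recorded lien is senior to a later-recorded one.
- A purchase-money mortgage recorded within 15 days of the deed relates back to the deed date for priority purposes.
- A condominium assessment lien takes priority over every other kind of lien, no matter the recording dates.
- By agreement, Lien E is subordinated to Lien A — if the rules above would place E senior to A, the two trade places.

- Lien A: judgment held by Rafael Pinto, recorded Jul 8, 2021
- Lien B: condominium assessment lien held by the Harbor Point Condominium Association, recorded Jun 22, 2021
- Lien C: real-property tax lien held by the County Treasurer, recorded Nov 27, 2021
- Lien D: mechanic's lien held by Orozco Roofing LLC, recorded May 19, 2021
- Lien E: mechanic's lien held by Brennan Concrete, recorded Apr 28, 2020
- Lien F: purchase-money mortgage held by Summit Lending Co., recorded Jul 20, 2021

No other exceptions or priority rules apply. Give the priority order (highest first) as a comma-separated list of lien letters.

First, effective dates: F was recorded 211 days after the deed — beyond 15 days — so no relation-back applies.
B, as a condominium assessment lien, has superpriority and ranks first.
The other liens, earliest effective date first: E (Apr 28, 2020), D (May 19, 2021), A (Jul 8, 2021), F (Jul 20, 2021), C (Nov 27, 2021).
Because E would otherwise rank above A, the subordination swaps them.

B, A, D, E, F, C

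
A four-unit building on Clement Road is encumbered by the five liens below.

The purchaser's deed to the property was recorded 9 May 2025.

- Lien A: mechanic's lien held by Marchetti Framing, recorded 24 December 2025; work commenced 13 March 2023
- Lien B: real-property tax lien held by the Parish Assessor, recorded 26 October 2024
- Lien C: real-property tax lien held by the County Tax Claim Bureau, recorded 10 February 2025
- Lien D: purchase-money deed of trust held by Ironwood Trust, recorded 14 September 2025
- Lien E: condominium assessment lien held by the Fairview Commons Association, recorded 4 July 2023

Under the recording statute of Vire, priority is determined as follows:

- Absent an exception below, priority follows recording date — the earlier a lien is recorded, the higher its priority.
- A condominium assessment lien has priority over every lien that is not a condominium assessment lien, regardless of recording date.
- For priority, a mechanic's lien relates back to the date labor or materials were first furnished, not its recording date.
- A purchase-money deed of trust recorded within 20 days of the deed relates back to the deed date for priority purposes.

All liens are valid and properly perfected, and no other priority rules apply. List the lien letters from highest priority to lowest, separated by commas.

Effective dates after the stated exceptions: A is treated as recorded 13 March 2023, the work-commencement date; D was recorded 128 days after the deed, outside the 20-day window, so it keeps its recording date.
E is a condominium assessment lien and takes priority over every other lien.
The other liens, earliest effective date first: A (13 March 2023), B (26 October 2024), C (10 February 2025), D (14 September 2025).

E, A, B, C, D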